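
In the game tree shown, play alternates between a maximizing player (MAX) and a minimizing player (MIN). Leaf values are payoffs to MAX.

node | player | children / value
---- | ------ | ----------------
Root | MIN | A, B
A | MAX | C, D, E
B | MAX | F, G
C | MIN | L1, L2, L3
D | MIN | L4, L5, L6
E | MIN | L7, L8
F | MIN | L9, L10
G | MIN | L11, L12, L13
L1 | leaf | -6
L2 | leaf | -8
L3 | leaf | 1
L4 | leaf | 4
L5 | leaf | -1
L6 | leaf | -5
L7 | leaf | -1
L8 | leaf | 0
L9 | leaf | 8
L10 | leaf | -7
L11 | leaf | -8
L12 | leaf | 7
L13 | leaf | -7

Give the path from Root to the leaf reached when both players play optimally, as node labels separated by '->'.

C (MIN): min(-6, -8, 1) = -8
D (MIN): min(4, -1, -5) = -5
E (MIN): min(-1, 0) = -1
A (MAX): max(-8, -5, -1) = -1
F (MIN): min(8, -7) = -7
G (MIN): min(-8, 7, -7) = -8
B (MAX): max(-7, -8) = -7
Root (MIN): min(-1, -7) = -7
At Root, MIN picks B (lowest: -7).
At B, MAX picks F (highest: -7).
At F, MIN picks L10 (lowest: -7).
Terminal value -7.

Root -> B -> F -> L10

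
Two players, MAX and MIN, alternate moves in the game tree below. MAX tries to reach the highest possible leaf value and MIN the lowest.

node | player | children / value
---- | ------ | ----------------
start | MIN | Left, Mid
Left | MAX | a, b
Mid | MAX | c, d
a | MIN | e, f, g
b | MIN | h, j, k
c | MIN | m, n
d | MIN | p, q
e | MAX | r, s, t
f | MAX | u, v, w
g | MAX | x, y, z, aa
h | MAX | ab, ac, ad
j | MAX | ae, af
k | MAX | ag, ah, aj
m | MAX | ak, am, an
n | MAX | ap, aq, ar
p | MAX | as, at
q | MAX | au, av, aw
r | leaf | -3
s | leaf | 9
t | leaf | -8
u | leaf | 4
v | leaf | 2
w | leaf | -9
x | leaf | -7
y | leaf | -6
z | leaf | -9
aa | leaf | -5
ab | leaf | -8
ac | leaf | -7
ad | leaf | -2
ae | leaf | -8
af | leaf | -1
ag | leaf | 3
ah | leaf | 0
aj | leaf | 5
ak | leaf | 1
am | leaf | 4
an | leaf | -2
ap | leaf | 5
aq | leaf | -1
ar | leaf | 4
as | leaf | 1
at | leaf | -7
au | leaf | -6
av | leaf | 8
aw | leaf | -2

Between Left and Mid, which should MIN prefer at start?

e (MAX): max(-3, 9, -8) = 9
f (MAX): max(4, 2, -9) = 4
g (MAX): max(-7, -6, -9, -5) = -5
a (MIN): min(9, 4, -5) = -5
h (MAX): max(-8, -7, -2) = -2
j (MAX): max(-8, -1) = -1
k (MAX): max(3, 0, 5) = 5
b (MIN): min(-2, -1, 5) = -2
Left (MAX): max(-5, -2) = -2
m (MAX): max(1, 4, -2) = 4
n (MAX): max(5, -1, 4) = 5
c (MIN): min(4, 5) = 4
p (MAX): max(1, -7) = 1
q (MAX): max(-6, 8, -2) = 8
d (MIN): min(1, 8) = 1
Mid (MAX): max(4, 1) = 4
MIN prefers the lower value; Left=-2, Mid=4. Left is better since -2 < 4.

Left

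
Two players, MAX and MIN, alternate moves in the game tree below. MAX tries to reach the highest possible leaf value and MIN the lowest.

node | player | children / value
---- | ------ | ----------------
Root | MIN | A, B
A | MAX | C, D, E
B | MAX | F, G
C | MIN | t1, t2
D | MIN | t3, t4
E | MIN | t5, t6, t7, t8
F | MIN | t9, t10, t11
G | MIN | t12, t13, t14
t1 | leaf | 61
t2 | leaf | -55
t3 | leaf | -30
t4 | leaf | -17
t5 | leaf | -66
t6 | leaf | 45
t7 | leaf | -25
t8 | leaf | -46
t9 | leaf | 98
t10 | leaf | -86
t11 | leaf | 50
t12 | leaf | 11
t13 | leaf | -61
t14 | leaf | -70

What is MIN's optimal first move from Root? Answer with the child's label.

B

C (MIN): min(61, -55) = -55
D (MIN): min(-30, -17) = -30
E (MIN): min(-66, 45, -25, -46) = -66
A (MAX): max(-55, -30, -66) = -30
F (MIN): min(98, -86, 50) = -86
G (MIN): min(11, -61, -70) = -70
B (MAX): max(-86, -70) = -70
Root (MIN): min(-30, -70) = -70
MIN at Root wants the lowest of {A=-30, B=-70}, so chooses B.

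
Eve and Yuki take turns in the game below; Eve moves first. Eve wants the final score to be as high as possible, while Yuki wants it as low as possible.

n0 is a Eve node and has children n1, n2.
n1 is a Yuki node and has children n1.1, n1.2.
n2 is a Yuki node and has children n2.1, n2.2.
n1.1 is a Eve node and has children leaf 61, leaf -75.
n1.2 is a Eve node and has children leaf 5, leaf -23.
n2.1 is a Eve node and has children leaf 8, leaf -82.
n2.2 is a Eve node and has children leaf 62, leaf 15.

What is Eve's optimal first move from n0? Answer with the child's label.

n2

n1.1 (Eve): max(61, -75) = 61
n1.2 (Eve): max(5, -23) = 5
n1 (Yuki): min(61, 5) = 5
n2.1 (Eve): max(8, -82) = 8
n2.2 (Eve): max(62, 15) = 62
n2 (Yuki): min(8, 62) = 8
n0 (Eve): max(5, 8) = 8
Eve at n0 wants the highest of {n1=5, n2=8}, so chooses n2.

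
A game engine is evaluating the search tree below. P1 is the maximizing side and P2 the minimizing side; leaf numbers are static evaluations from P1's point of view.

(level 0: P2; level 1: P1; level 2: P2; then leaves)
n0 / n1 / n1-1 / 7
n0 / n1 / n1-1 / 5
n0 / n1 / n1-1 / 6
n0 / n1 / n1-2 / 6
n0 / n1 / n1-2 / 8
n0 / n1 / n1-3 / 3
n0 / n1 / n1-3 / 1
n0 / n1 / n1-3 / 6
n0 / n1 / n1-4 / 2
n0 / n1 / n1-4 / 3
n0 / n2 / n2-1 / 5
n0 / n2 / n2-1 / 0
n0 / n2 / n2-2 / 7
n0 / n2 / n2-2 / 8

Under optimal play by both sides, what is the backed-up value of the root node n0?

n1-1 (P2): min(7, 5, 6) = 5
n1-2 (P2): min(6, 8) = 6
n1-3 (P2): min(3, 1, 6) = 1
n1-4 (P2): min(2, 3) = 2
n1 (P1): max(5, 6, 1, 2) = 6
n2-1 (P2): min(5, 0) = 0
n2-2 (P2): min(7, 8) = 7
n2 (P1): max(0, 7) = 7
n0 (P2): min(6, 7) = 6

6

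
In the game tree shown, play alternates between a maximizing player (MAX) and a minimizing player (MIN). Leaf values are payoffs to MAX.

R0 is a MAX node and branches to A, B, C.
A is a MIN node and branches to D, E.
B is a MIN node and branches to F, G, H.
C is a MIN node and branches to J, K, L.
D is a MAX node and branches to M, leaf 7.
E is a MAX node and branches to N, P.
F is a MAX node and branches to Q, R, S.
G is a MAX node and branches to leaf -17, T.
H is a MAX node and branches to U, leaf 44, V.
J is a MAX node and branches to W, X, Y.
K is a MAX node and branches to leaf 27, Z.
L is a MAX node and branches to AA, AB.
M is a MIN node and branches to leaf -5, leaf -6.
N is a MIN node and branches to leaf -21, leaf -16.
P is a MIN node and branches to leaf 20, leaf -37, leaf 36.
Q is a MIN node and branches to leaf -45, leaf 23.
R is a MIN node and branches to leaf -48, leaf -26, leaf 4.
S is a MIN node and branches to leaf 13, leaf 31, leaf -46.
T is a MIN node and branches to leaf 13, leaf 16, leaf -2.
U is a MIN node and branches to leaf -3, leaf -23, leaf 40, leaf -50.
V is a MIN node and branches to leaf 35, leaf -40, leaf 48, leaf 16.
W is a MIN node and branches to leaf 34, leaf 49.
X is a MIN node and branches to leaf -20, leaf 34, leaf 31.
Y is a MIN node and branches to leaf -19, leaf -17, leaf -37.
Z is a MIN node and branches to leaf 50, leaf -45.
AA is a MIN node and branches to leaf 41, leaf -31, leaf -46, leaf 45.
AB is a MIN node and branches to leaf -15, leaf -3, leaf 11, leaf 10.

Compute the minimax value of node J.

34

W (MIN): min(34, 49) = 34
X (MIN): min(-20, 34, 31) = -20
Y (MIN): min(-19, -17, -37) = -37
J (MAX): max(34, -20, -37) = 34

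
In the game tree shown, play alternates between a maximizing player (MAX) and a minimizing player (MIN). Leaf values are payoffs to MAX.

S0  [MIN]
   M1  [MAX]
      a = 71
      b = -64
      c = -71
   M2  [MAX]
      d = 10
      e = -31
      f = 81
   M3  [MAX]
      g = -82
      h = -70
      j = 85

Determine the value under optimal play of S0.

71

M1 (MAX): max(71, -64, -71) = 71
M2 (MAX): max(10, -31, 81) = 81
M3 (MAX): max(-82, -70, 85) = 85
S0 (MIN): min(71, 81, 85) = 71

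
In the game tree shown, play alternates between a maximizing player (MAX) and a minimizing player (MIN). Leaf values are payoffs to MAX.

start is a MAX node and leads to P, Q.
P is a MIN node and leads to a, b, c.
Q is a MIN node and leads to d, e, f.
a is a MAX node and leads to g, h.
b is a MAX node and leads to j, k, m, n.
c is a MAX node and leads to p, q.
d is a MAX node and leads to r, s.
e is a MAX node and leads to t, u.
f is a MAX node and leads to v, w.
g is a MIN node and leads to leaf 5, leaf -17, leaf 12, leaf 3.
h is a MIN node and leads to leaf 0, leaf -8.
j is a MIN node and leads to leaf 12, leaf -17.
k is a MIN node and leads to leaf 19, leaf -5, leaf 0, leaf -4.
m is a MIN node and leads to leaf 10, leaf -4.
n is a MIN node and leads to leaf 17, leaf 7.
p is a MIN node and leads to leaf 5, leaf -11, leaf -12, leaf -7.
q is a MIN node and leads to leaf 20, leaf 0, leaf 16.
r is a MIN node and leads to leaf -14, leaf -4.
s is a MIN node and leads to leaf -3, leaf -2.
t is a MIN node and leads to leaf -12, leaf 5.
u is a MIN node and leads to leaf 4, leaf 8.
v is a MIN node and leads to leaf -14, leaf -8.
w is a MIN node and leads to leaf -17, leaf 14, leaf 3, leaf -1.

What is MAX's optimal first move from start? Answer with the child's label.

g (MIN): min(5, -17, 12, 3) = -17
h (MIN): min(0, -8) = -8
a (MAX): max(-17, -8) = -8
j (MIN): min(12, -17) = -17
k (MIN): min(19, -5, 0, -4) = -5
m (MIN): min(10, -4) = -4
n (MIN): min(17, 7) = 7
b (MAX): max(-17, -5, -4, 7) = 7
p (MIN): min(5, -11, -12, -7) = -12
q (MIN): min(20, 0, 16) = 0
c (MAX): max(-12, 0) = 0
P (MIN): min(-8, 7, 0) = -8
r (MIN): min(-14, -4) = -14
s (MIN): min(-3, -2) = -3
d (MAX): max(-14, -3) = -3
t (MIN): min(-12, 5) = -12
u (MIN): min(4, 8) = 4
e (MAX): max(-12, 4) = 4
v (MIN): min(-14, -8) = -14
w (MIN): min(-17, 14, 3, -1) = -17
f (MAX): max(-14, -17) = -14
Q (MIN): min(-3, 4, -14) = -14
start (MAX): max(-8, -14) = -8
MAX at start wants the highest of {P=-8, Q=-14}, so chooses P.

P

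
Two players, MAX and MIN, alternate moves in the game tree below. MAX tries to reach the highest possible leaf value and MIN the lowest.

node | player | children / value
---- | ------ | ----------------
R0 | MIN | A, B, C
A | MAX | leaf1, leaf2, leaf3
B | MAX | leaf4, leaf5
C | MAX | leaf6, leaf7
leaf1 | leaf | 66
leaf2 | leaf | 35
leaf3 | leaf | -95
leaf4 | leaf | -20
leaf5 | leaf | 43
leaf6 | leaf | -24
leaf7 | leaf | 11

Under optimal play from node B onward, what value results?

43

B (MAX): max(-20, 43) = 43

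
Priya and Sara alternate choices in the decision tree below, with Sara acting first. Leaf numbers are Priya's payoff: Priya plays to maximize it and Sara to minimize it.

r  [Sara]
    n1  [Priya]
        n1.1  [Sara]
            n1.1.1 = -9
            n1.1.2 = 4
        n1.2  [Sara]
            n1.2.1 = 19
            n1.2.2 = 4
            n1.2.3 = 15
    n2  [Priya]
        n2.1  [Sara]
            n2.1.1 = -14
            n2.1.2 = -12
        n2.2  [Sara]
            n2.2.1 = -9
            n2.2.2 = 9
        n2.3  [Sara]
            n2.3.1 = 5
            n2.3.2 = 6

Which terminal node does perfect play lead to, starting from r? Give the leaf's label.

n1.2.2

n1.1 (Sara): min(-9, 4) = -9
n1.2 (Sara): min(19, 4, 15) = 4
n1 (Priya): max(-9, 4) = 4
n2.1 (Sara): min(-14, -12) = -14
n2.2 (Sara): min(-9, 9) = -9
n2.3 (Sara): min(5, 6) = 5
n2 (Priya): max(-14, -9, 5) = 5
r (Sara): min(4, 5) = 4
At r, Sara picks n1 (lowest: 4).
At n1, Priya picks n1.2 (highest: 4).
At n1.2, Sara picks n1.2.2 (lowest: 4).
Terminal value 4.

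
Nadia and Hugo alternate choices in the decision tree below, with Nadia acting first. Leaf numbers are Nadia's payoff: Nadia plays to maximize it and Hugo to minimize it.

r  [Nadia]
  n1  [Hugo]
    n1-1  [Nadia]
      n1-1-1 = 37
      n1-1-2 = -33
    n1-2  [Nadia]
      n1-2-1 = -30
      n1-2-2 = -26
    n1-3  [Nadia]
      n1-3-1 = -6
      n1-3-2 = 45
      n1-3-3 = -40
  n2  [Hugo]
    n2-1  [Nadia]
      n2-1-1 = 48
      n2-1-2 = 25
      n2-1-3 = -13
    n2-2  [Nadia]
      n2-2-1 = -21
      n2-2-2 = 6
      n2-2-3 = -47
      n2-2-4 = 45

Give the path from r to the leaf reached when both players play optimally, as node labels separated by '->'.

r -> n2 -> n2-2 -> n2-2-4

n1-1 (Nadia): max(37, -33) = 37
n1-2 (Nadia): max(-30, -26) = -26
n1-3 (Nadia): max(-6, 45, -40) = 45
n1 (Hugo): min(37, -26, 45) = -26
n2-1 (Nadia): max(48, 25, -13) = 48
n2-2 (Nadia): max(-21, 6, -47, 45) = 45
n2 (Hugo): min(48, 45) = 45
r (Nadia): max(-26, 45) = 45
At r, Nadia picks n2 (highest: 45).
At n2, Hugo picks n2-2 (lowest: 45).
At n2-2, Nadia picks n2-2-4 (highest: 45).
Terminal value 45.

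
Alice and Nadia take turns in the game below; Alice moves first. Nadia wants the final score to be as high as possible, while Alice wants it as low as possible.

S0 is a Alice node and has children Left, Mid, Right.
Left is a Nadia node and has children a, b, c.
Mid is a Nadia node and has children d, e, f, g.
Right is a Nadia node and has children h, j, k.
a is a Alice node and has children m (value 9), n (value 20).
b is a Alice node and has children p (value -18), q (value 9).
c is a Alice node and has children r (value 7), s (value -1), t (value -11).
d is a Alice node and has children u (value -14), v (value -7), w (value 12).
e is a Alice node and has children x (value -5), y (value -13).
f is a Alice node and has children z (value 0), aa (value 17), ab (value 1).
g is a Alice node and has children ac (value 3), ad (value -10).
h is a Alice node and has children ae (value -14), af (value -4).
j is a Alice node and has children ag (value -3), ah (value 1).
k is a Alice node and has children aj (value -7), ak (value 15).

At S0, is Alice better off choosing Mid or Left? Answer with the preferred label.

d (Alice): min(-14, -7, 12) = -14
e (Alice): min(-5, -13) = -13
f (Alice): min(0, 17, 1) = 0
g (Alice): min(3, -10) = -10
Mid (Nadia): max(-14, -13, 0, -10) = 0
a (Alice): min(9, 20) = 9
b (Alice): min(-18, 9) = -18
c (Alice): min(7, -1, -11) = -11
Left (Nadia): max(9, -18, -11) = 9
Alice prefers the lower value; Mid=0, Left=9. Mid is better since 0 < 9.

Mid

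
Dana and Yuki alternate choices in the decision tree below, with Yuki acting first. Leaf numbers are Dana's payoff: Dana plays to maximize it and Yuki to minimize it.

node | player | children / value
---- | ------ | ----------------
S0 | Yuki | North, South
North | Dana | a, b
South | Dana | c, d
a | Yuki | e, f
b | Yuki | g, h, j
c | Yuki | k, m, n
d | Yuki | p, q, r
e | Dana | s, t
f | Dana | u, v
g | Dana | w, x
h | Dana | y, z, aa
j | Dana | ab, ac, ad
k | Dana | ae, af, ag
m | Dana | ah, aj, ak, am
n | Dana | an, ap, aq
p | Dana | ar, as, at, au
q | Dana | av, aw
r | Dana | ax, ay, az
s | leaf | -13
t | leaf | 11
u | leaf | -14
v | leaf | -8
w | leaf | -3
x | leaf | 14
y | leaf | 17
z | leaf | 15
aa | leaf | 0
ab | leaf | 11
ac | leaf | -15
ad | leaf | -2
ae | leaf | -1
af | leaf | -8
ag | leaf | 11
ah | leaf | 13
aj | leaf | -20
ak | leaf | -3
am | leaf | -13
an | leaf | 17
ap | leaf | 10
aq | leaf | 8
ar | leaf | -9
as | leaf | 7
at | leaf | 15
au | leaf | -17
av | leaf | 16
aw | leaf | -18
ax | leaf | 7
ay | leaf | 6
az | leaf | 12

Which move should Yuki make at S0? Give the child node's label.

North

e (Dana): max(-13, 11) = 11
f (Dana): max(-14, -8) = -8
a (Yuki): min(11, -8) = -8
g (Dana): max(-3, 14) = 14
h (Dana): max(17, 15, 0) = 17
j (Dana): max(11, -15, -2) = 11
b (Yuki): min(14, 17, 11) = 11
North (Dana): max(-8, 11) = 11
k (Dana): max(-1, -8, 11) = 11
m (Dana): max(13, -20, -3, -13) = 13
n (Dana): max(17, 10, 8) = 17
c (Yuki): min(11, 13, 17) = 11
p (Dana): max(-9, 7, 15, -17) = 15
q (Dana): max(16, -18) = 16
r (Dana): max(7, 6, 12) = 12
d (Yuki): min(15, 16, 12) = 12
South (Dana): max(11, 12) = 12
S0 (Yuki): min(11, 12) = 11
Yuki at S0 wants the lowest of {North=11, South=12}, so chooses North.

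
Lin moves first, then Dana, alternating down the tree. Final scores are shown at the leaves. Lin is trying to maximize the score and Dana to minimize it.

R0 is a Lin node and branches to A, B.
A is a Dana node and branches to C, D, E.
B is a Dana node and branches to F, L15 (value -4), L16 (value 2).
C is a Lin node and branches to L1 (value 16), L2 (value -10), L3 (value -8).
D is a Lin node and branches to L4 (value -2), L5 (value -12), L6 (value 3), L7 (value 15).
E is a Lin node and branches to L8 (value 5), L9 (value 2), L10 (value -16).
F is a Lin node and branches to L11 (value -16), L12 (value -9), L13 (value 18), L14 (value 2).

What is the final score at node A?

5

C (Lin): max(16, -10, -8) = 16
D (Lin): max(-2, -12, 3, 15) = 15
E (Lin): max(5, 2, -16) = 5
A (Dana): min(16, 15, 5) = 5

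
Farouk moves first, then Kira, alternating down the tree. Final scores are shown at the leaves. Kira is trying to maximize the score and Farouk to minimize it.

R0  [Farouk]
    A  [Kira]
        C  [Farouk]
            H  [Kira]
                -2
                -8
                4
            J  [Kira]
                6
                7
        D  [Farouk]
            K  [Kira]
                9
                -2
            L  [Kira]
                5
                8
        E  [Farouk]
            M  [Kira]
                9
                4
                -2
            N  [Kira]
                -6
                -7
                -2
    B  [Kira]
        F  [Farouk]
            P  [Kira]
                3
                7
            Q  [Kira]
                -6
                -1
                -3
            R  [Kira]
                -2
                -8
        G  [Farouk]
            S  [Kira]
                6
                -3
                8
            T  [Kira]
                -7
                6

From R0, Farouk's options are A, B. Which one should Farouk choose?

H (Kira): max(-2, -8, 4) = 4
J (Kira): max(6, 7) = 7
C (Farouk): min(4, 7) = 4
K (Kira): max(9, -2) = 9
L (Kira): max(5, 8) = 8
D (Farouk): min(9, 8) = 8
M (Kira): max(9, 4, -2) = 9
N (Kira): max(-6, -7, -2) = -2
E (Farouk): min(9, -2) = -2
A (Kira): max(4, 8, -2) = 8
P (Kira): max(3, 7) = 7
Q (Kira): max(-6, -1, -3) = -1
R (Kira): max(-2, -8) = -2
F (Farouk): min(7, -1, -2) = -2
S (Kira): max(6, -3, 8) = 8
T (Kira): max(-7, 6) = 6
G (Farouk): min(8, 6) = 6
B (Kira): max(-2, 6) = 6
R0 (Farouk): min(8, 6) = 6
Farouk at R0 wants the lowest of {A=8, B=6}, so chooses B.

B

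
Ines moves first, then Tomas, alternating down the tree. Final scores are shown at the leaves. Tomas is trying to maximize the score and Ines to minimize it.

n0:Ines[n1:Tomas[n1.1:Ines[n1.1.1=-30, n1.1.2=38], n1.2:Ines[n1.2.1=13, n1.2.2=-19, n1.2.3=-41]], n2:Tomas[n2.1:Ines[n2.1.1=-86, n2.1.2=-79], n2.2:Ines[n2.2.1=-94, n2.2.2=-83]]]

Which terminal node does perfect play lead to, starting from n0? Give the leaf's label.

n2.1.1

n1.1 (Ines): min(-30, 38) = -30
n1.2 (Ines): min(13, -19, -41) = -41
n1 (Tomas): max(-30, -41) = -30
n2.1 (Ines): min(-86, -79) = -86
n2.2 (Ines): min(-94, -83) = -94
n2 (Tomas): max(-86, -94) = -86
n0 (Ines): min(-30, -86) = -86
At n0, Ines picks n2 (lowest: -86).
At n2, Tomas picks n2.1 (highest: -86).
At n2.1, Ines picks n2.1.1 (lowest: -86).
Terminal value -86.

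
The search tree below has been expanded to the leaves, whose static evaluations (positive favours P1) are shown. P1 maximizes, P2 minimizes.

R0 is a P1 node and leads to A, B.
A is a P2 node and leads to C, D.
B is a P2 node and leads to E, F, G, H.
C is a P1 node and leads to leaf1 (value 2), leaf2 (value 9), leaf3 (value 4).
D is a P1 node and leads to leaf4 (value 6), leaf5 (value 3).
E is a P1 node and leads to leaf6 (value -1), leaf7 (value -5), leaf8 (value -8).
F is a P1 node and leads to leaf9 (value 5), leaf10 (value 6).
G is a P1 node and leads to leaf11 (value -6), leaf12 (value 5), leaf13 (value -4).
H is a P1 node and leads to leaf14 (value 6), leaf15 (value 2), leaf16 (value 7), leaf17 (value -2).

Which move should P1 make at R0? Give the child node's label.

A

C (P1): max(2, 9, 4) = 9
D (P1): max(6, 3) = 6
A (P2): min(9, 6) = 6
E (P1): max(-1, -5, -8) = -1
F (P1): max(5, 6) = 6
G (P1): max(-6, 5, -4) = 5
H (P1): max(6, 2, 7, -2) = 7
B (P2): min(-1, 6, 5, 7) = -1
R0 (P1): max(6, -1) = 6
P1 at R0 wants the highest of {A=6, B=-1}, so chooses A.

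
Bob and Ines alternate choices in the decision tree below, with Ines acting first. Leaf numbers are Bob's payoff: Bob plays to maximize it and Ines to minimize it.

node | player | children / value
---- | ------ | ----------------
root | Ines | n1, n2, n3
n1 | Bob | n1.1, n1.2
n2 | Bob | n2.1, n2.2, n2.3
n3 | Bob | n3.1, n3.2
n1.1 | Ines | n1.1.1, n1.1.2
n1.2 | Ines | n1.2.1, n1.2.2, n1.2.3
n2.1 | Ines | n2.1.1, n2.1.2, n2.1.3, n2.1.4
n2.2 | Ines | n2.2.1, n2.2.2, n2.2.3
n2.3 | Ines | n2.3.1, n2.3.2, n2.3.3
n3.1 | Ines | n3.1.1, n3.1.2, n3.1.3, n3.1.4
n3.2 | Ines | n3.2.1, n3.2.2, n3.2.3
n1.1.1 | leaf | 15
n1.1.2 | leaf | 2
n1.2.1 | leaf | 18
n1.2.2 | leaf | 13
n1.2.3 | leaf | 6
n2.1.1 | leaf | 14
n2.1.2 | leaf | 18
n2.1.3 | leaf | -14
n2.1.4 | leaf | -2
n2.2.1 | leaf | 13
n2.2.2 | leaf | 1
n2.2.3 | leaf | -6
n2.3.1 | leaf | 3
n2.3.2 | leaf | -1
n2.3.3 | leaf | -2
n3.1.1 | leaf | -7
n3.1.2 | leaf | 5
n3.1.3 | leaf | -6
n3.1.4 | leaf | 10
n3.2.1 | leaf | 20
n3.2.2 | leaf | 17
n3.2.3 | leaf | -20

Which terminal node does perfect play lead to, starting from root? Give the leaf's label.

n1.1 (Ines): min(15, 2) = 2
n1.2 (Ines): min(18, 13, 6) = 6
n1 (Bob): max(2, 6) = 6
n2.1 (Ines): min(14, 18, -14, -2) = -14
n2.2 (Ines): min(13, 1, -6) = -6
n2.3 (Ines): min(3, -1, -2) = -2
n2 (Bob): max(-14, -6, -2) = -2
n3.1 (Ines): min(-7, 5, -6, 10) = -7
n3.2 (Ines): min(20, 17, -20) = -20
n3 (Bob): max(-7, -20) = -7
root (Ines): min(6, -2, -7) = -7
At root, Ines picks n3 (lowest: -7).
At n3, Bob picks n3.1 (highest: -7).
At n3.1, Ines picks n3.1.1 (lowest: -7).
Terminal value -7.

n3.1.1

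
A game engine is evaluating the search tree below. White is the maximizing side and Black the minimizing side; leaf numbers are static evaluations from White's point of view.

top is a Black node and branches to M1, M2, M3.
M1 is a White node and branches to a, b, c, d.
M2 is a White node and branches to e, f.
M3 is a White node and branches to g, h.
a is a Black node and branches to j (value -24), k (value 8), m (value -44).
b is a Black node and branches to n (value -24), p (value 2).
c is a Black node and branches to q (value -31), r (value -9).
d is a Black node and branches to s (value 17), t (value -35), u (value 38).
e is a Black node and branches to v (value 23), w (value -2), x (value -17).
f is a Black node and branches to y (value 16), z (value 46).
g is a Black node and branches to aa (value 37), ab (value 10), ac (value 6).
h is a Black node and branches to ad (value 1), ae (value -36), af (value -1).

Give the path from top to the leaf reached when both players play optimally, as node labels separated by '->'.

a (Black): min(-24, 8, -44) = -44
b (Black): min(-24, 2) = -24
c (Black): min(-31, -9) = -31
d (Black): min(17, -35, 38) = -35
M1 (White): max(-44, -24, -31, -35) = -24
e (Black): min(23, -2, -17) = -17
f (Black): min(16, 46) = 16
M2 (White): max(-17, 16) = 16
g (Black): min(37, 10, 6) = 6
h (Black): min(1, -36, -1) = -36
M3 (White): max(6, -36) = 6
top (Black): min(-24, 16, 6) = -24
At top, Black picks M1 (lowest: -24).
At M1, White picks b (highest: -24).
At b, Black picks n (lowest: -24).
Terminal value -24.

top -> M1 -> b -> n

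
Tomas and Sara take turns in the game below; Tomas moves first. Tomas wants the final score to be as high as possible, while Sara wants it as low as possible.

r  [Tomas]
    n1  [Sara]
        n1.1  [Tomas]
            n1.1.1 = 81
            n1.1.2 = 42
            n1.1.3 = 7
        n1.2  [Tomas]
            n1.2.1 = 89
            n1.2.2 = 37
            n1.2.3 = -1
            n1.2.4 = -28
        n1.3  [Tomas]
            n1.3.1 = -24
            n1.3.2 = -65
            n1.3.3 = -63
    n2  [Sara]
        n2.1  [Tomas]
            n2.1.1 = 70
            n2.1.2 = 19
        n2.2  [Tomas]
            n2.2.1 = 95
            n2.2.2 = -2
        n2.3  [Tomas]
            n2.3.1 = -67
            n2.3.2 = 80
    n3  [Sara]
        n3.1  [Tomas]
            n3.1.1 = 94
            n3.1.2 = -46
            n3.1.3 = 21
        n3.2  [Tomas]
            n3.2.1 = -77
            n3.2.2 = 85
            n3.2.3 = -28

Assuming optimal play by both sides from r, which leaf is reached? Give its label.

n3.2.2

n1.1 (Tomas): max(81, 42, 7) = 81
n1.2 (Tomas): max(89, 37, -1, -28) = 89
n1.3 (Tomas): max(-24, -65, -63) = -24
n1 (Sara): min(81, 89, -24) = -24
n2.1 (Tomas): max(70, 19) = 70
n2.2 (Tomas): max(95, -2) = 95
n2.3 (Tomas): max(-67, 80) = 80
n2 (Sara): min(70, 95, 80) = 70
n3.1 (Tomas): max(94, -46, 21) = 94
n3.2 (Tomas): max(-77, 85, -28) = 85
n3 (Sara): min(94, 85) = 85
r (Tomas): max(-24, 70, 85) = 85
At r, Tomas picks n3 (highest: 85).
At n3, Sara picks n3.2 (lowest: 85).
At n3.2, Tomas picks n3.2.2 (highest: 85).
Terminal value 85.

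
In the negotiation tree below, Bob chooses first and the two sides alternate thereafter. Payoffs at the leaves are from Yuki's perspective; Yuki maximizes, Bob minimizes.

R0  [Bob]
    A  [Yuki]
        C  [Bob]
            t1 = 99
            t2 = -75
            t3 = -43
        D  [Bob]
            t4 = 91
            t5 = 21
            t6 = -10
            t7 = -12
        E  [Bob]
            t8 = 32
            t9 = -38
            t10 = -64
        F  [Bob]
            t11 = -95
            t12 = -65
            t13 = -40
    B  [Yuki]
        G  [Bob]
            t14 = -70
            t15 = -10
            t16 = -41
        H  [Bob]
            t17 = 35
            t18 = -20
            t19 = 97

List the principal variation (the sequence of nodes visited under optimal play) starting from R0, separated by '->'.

R0 -> B -> H -> t18

C (Bob): min(99, -75, -43) = -75
D (Bob): min(91, 21, -10, -12) = -12
E (Bob): min(32, -38, -64) = -64
F (Bob): min(-95, -65, -40) = -95
A (Yuki): max(-75, -12, -64, -95) = -12
G (Bob): min(-70, -10, -41) = -70
H (Bob): min(35, -20, 97) = -20
B (Yuki): max(-70, -20) = -20
R0 (Bob): min(-12, -20) = -20
At R0, Bob picks B (lowest: -20).
At B, Yuki picks H (highest: -20).
At H, Bob picks t18 (lowest: -20).
Terminal value -20.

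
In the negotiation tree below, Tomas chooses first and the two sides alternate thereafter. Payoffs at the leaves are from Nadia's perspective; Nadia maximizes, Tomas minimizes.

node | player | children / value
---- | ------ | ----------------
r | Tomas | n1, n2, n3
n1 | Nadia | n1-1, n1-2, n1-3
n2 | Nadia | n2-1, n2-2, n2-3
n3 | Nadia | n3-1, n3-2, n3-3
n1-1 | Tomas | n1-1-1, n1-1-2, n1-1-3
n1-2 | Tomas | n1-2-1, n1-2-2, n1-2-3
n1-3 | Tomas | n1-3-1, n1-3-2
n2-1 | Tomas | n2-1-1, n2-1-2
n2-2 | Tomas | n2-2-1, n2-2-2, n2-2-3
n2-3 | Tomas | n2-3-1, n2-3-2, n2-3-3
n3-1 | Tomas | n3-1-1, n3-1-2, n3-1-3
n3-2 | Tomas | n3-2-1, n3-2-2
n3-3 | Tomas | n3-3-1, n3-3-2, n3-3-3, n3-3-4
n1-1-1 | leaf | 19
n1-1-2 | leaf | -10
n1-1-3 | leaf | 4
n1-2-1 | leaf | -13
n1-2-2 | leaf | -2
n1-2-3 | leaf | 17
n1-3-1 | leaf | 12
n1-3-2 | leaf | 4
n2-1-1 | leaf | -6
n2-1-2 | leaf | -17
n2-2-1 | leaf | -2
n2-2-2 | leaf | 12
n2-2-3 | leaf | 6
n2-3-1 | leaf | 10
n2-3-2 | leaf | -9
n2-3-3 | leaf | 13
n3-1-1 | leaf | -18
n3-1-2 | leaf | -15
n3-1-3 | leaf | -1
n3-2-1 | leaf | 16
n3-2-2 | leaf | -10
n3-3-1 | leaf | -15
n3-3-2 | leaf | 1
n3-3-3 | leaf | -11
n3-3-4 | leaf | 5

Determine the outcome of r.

n1-1 (Tomas): min(19, -10, 4) = -10
n1-2 (Tomas): min(-13, -2, 17) = -13
n1-3 (Tomas): min(12, 4) = 4
n1 (Nadia): max(-10, -13, 4) = 4
n2-1 (Tomas): min(-6, -17) = -17
n2-2 (Tomas): min(-2, 12, 6) = -2
n2-3 (Tomas): min(10, -9, 13) = -9
n2 (Nadia): max(-17, -2, -9) = -2
n3-1 (Tomas): min(-18, -15, -1) = -18
n3-2 (Tomas): min(16, -10) = -10
n3-3 (Tomas): min(-15, 1, -11, 5) = -15
n3 (Nadia): max(-18, -10, -15) = -10
r (Tomas): min(4, -2, -10) = -10

-10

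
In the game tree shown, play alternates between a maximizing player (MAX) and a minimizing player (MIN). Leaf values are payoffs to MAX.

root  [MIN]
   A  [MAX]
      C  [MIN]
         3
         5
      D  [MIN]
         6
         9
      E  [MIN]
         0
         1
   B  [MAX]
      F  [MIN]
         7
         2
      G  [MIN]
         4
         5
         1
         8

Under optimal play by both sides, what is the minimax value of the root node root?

2

C (MIN): min(3, 5) = 3
D (MIN): min(6, 9) = 6
E (MIN): min(0, 1) = 0
A (MAX): max(3, 6, 0) = 6
F (MIN): min(7, 2) = 2
G (MIN): min(4, 5, 1, 8) = 1
B (MAX): max(2, 1) = 2
root (MIN): min(6, 2) = 2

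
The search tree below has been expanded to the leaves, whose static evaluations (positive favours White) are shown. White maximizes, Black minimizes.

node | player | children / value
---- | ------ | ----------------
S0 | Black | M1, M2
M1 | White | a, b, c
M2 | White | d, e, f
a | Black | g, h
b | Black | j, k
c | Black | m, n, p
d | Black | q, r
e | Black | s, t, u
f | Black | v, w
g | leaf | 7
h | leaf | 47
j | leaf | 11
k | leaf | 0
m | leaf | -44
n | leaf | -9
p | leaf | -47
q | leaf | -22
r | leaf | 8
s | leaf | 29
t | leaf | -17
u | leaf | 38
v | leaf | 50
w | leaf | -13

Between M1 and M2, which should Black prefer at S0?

M2

a (Black): min(7, 47) = 7
b (Black): min(11, 0) = 0
c (Black): min(-44, -9, -47) = -47
M1 (White): max(7, 0, -47) = 7
d (Black): min(-22, 8) = -22
e (Black): min(29, -17, 38) = -17
f (Black): min(50, -13) = -13
M2 (White): max(-22, -17, -13) = -13
Black prefers the lower value; M1=7, M2=-13. M2 is better since -13 < 7.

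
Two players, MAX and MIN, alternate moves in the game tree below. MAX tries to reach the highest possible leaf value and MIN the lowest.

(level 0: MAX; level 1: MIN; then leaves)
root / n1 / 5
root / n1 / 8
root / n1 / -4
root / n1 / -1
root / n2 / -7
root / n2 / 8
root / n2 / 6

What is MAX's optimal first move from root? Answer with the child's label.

n1

n1 (MIN): min(5, 8, -4, -1) = -4
n2 (MIN): min(-7, 8, 6) = -7
root (MAX): max(-4, -7) = -4
MAX at root wants the highest of {n1=-4, n2=-7}, so chooses n1.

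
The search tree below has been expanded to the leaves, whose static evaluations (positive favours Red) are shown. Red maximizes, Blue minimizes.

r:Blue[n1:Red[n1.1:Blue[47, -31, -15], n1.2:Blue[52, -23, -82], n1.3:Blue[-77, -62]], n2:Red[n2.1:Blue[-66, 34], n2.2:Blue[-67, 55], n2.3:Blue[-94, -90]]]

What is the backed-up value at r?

-66

n1.1 (Blue): min(47, -31, -15) = -31
n1.2 (Blue): min(52, -23, -82) = -82
n1.3 (Blue): min(-77, -62) = -77
n1 (Red): max(-31, -82, -77) = -31
n2.1 (Blue): min(-66, 34) = -66
n2.2 (Blue): min(-67, 55) = -67
n2.3 (Blue): min(-94, -90) = -94
n2 (Red): max(-66, -67, -94) = -66
r (Blue): min(-31, -66) = -66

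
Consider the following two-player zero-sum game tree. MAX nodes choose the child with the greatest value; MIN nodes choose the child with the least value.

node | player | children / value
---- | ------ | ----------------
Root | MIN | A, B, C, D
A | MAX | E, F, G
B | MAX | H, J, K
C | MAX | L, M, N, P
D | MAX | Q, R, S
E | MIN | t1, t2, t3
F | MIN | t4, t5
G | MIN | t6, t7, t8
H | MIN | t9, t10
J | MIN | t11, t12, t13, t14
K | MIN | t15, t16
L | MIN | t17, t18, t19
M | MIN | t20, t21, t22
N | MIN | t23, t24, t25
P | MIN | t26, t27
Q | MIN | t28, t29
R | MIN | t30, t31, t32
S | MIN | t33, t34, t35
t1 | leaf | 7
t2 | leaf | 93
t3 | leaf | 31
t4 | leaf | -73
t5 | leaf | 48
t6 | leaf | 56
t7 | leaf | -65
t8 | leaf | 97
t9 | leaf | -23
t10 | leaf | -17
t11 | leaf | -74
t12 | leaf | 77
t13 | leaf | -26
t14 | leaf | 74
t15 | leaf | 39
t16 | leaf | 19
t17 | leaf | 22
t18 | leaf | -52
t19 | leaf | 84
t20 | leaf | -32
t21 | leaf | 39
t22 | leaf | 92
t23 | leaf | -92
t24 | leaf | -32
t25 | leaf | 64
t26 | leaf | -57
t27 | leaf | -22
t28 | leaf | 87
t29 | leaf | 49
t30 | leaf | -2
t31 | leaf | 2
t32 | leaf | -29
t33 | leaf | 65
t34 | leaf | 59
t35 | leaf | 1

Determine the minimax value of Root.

E (MIN): min(7, 93, 31) = 7
F (MIN): min(-73, 48) = -73
G (MIN): min(56, -65, 97) = -65
A (MAX): max(7, -73, -65) = 7
H (MIN): min(-23, -17) = -23
J (MIN): min(-74, 77, -26, 74) = -74
K (MIN): min(39, 19) = 19
B (MAX): max(-23, -74, 19) = 19
L (MIN): min(22, -52, 84) = -52
M (MIN): min(-32, 39, 92) = -32
N (MIN): min(-92, -32, 64) = -92
P (MIN): min(-57, -22) = -57
C (MAX): max(-52, -32, -92, -57) = -32
Q (MIN): min(87, 49) = 49
R (MIN): min(-2, 2, -29) = -29
S (MIN): min(65, 59, 1) = 1
D (MAX): max(49, -29, 1) = 49
Root (MIN): min(7, 19, -32, 49) = -32

-32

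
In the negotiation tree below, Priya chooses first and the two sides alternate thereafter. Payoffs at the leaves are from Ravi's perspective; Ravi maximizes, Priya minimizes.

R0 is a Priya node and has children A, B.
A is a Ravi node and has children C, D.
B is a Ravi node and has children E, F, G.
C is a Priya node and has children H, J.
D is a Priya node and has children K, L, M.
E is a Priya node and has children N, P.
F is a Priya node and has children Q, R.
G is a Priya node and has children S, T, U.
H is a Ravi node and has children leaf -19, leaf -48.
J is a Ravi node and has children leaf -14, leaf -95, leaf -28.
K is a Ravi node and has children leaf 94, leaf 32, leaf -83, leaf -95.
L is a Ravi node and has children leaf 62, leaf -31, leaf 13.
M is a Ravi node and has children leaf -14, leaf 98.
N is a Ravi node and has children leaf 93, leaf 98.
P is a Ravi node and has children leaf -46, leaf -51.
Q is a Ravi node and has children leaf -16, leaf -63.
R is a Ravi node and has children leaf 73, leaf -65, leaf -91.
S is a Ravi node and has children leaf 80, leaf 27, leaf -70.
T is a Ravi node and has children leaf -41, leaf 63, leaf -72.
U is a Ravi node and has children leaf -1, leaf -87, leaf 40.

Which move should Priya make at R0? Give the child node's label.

B

H (Ravi): max(-19, -48) = -19
J (Ravi): max(-14, -95, -28) = -14
C (Priya): min(-19, -14) = -19
K (Ravi): max(94, 32, -83, -95) = 94
L (Ravi): max(62, -31, 13) = 62
M (Ravi): max(-14, 98) = 98
D (Priya): min(94, 62, 98) = 62
A (Ravi): max(-19, 62) = 62
N (Ravi): max(93, 98) = 98
P (Ravi): max(-46, -51) = -46
E (Priya): min(98, -46) = -46
Q (Ravi): max(-16, -63) = -16
R (Ravi): max(73, -65, -91) = 73
F (Priya): min(-16, 73) = -16
S (Ravi): max(80, 27, -70) = 80
T (Ravi): max(-41, 63, -72) = 63
U (Ravi): max(-1, -87, 40) = 40
G (Priya): min(80, 63, 40) = 40
B (Ravi): max(-46, -16, 40) = 40
R0 (Priya): min(62, 40) = 40
Priya at R0 wants the lowest of {A=62, B=40}, so chooses B.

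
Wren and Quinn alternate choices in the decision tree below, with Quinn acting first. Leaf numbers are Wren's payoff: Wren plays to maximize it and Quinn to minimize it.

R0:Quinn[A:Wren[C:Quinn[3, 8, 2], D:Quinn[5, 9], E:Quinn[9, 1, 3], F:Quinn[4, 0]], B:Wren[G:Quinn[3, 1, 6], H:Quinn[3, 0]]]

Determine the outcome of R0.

1

C (Quinn): min(3, 8, 2) = 2
D (Quinn): min(5, 9) = 5
E (Quinn): min(9, 1, 3) = 1
F (Quinn): min(4, 0) = 0
A (Wren): max(2, 5, 1, 0) = 5
G (Quinn): min(3, 1, 6) = 1
H (Quinn): min(3, 0) = 0
B (Wren): max(1, 0) = 1
R0 (Quinn): min(5, 1) = 1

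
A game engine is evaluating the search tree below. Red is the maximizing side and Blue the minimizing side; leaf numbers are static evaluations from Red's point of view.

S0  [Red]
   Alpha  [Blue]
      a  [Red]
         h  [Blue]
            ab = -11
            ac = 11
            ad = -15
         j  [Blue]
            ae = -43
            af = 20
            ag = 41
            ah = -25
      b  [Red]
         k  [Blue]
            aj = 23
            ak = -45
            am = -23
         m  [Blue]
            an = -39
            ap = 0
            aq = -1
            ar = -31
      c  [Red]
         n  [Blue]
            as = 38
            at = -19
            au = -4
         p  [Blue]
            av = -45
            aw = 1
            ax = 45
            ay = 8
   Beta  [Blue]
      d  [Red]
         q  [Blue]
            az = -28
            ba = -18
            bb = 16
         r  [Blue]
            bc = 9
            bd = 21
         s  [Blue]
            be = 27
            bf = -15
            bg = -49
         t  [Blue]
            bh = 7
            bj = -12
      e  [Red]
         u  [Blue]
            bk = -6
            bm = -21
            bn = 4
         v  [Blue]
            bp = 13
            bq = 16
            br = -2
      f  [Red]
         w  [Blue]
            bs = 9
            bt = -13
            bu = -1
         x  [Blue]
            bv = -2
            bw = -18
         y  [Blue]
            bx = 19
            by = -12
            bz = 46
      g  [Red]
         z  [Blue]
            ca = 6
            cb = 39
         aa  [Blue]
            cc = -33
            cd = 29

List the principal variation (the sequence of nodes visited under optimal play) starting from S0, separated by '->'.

S0 -> Beta -> f -> y -> by

h (Blue): min(-11, 11, -15) = -15
j (Blue): min(-43, 20, 41, -25) = -43
a (Red): max(-15, -43) = -15
k (Blue): min(23, -45, -23) = -45
m (Blue): min(-39, 0, -1, -31) = -39
b (Red): max(-45, -39) = -39
n (Blue): min(38, -19, -4) = -19
p (Blue): min(-45, 1, 45, 8) = -45
c (Red): max(-19, -45) = -19
Alpha (Blue): min(-15, -39, -19) = -39
q (Blue): min(-28, -18, 16) = -28
r (Blue): min(9, 21) = 9
s (Blue): min(27, -15, -49) = -49
t (Blue): min(7, -12) = -12
d (Red): max(-28, 9, -49, -12) = 9
u (Blue): min(-6, -21, 4) = -21
v (Blue): min(13, 16, -2) = -2
e (Red): max(-21, -2) = -2
w (Blue): min(9, -13, -1) = -13
x (Blue): min(-2, -18) = -18
y (Blue): min(19, -12, 46) = -12
f (Red): max(-13, -18, -12) = -12
z (Blue): min(6, 39) = 6
aa (Blue): min(-33, 29) = -33
g (Red): max(6, -33) = 6
Beta (Blue): min(9, -2, -12, 6) = -12
S0 (Red): max(-39, -12) = -12
At S0, Red picks Beta (highest: -12).
At Beta, Blue picks f (lowest: -12).
At f, Red picks y (highest: -12).
At y, Blue picks by (lowest: -12).
Terminal value -12.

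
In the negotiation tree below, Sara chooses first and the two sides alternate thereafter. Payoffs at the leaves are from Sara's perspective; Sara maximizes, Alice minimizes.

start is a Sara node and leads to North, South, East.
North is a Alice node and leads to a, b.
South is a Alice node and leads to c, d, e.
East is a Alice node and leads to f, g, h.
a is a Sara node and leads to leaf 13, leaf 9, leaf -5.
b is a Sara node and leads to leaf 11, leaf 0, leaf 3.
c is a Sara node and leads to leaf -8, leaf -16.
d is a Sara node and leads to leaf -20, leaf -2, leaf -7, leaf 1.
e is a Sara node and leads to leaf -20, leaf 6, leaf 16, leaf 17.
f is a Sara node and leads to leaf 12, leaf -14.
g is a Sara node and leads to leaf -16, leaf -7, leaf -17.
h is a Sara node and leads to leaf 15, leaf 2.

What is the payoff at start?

11

a (Sara): max(13, 9, -5) = 13
b (Sara): max(11, 0, 3) = 11
North (Alice): min(13, 11) = 11
c (Sara): max(-8, -16) = -8
d (Sara): max(-20, -2, -7, 1) = 1
e (Sara): max(-20, 6, 16, 17) = 17
South (Alice): min(-8, 1, 17) = -8
f (Sara): max(12, -14) = 12
g (Sara): max(-16, -7, -17) = -7
h (Sara): max(15, 2) = 15
East (Alice): min(12, -7, 15) = -7
start (Sara): max(11, -8, -7) = 11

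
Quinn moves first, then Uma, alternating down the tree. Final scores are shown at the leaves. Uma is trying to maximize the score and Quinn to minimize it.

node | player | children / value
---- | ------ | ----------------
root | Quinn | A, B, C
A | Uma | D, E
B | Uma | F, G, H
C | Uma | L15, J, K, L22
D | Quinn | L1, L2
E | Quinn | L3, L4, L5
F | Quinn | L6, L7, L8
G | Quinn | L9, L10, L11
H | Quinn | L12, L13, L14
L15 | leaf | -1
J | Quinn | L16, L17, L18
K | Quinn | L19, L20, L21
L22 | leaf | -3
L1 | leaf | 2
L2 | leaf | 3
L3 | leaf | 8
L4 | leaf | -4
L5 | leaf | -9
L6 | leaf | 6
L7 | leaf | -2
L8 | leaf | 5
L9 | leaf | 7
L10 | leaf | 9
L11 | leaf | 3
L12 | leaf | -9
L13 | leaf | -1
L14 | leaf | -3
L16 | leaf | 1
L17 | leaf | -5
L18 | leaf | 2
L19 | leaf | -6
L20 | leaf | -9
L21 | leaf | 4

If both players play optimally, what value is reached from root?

D (Quinn): min(2, 3) = 2
E (Quinn): min(8, -4, -9) = -9
A (Uma): max(2, -9) = 2
F (Quinn): min(6, -2, 5) = -2
G (Quinn): min(7, 9, 3) = 3
H (Quinn): min(-9, -1, -3) = -9
B (Uma): max(-2, 3, -9) = 3
J (Quinn): min(1, -5, 2) = -5
K (Quinn): min(-6, -9, 4) = -9
C (Uma): max(-1, -5, -9, -3) = -1
root (Quinn): min(2, 3, -1) = -1

-1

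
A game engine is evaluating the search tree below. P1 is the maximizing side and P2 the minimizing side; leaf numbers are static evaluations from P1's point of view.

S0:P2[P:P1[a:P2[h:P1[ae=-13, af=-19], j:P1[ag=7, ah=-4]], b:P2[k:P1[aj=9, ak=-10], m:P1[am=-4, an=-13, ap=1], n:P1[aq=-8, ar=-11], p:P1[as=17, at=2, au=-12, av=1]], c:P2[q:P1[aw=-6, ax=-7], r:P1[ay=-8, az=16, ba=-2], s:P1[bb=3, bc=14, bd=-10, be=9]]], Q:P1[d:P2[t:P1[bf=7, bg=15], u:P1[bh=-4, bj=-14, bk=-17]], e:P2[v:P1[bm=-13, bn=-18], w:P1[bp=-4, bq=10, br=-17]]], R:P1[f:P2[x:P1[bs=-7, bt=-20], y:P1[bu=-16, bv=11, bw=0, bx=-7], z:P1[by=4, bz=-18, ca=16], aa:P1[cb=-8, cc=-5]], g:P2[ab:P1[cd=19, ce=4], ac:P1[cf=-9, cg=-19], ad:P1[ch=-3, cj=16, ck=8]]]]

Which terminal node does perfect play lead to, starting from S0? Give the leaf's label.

h (P1): max(-13, -19) = -13
j (P1): max(7, -4) = 7
a (P2): min(-13, 7) = -13
k (P1): max(9, -10) = 9
m (P1): max(-4, -13, 1) = 1
n (P1): max(-8, -11) = -8
p (P1): max(17, 2, -12, 1) = 17
b (P2): min(9, 1, -8, 17) = -8
q (P1): max(-6, -7) = -6
r (P1): max(-8, 16, -2) = 16
s (P1): max(3, 14, -10, 9) = 14
c (P2): min(-6, 16, 14) = -6
P (P1): max(-13, -8, -6) = -6
t (P1): max(7, 15) = 15
u (P1): max(-4, -14, -17) = -4
d (P2): min(15, -4) = -4
v (P1): max(-13, -18) = -13
w (P1): max(-4, 10, -17) = 10
e (P2): min(-13, 10) = -13
Q (P1): max(-4, -13) = -4
x (P1): max(-7, -20) = -7
y (P1): max(-16, 11, 0, -7) = 11
z (P1): max(4, -18, 16) = 16
aa (P1): max(-8, -5) = -5
f (P2): min(-7, 11, 16, -5) = -7
ab (P1): max(19, 4) = 19
ac (P1): max(-9, -19) = -9
ad (P1): max(-3, 16, 8) = 16
g (P2): min(19, -9, 16) = -9
R (P1): max(-7, -9) = -7
S0 (P2): min(-6, -4, -7) = -7
At S0, P2 picks R (lowest: -7).
At R, P1 picks f (highest: -7).
At f, P2 picks x (lowest: -7).
At x, P1 picks bs (highest: -7).
Terminal value -7.

bs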